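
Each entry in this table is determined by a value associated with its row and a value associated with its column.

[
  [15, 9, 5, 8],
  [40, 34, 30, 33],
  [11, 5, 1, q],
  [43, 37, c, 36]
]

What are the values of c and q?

c = 33, q = 4

The difference between any two rows is the same in every column — this is an addition table with the headers hidden.
Row 4 minus row 1 is 37 − 9 = 28, so its entry in column 3 is 5 + 28 = 33.
Row 3 minus row 1 is 5 − 9 = -4, so its entry in column 4 is 8 + (-4) = 4.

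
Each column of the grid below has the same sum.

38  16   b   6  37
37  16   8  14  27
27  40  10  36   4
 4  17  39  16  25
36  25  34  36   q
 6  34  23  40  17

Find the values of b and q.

b = 34, q = 38

The complete columns each total 148.
Column 3 is missing 148 − 114 = 34 (since 8 + 10 + 39 + 34 + 23 = 114).
Column 5 is missing 148 − 110 = 38 (since 37 + 27 + 4 + 25 + 17 = 110).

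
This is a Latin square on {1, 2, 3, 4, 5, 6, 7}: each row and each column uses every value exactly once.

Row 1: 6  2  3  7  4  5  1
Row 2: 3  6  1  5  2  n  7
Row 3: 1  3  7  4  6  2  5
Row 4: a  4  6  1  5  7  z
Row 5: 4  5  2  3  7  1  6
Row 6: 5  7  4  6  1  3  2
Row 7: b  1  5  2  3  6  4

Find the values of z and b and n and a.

For row 2, column 6: row 2 already has {1, 2, 3, 5, 6, 7}; that leaves 4.
Cell (4,7): column 7 already has {1, 2, 4, 5, 6, 7} → 3.
For row 4, column 1: row 4 already has {1, 3, 4, 5, 6, 7}; that leaves 2.
At (row 7, col 1): row 7 already has {1, 2, 3, 4, 5, 6}, so the value is 7.

z = 3, b = 7, n = 4, a = 2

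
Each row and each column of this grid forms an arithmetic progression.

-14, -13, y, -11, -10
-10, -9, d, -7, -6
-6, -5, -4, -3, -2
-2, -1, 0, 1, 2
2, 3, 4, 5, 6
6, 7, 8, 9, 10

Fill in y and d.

y = -12, d = -8

Along each row the entries change by 1 per step; down each column they change by 4.
Row 1: from -14 at column 1, stepping by 1 to column 3 gives -12.
Row 2: from -10 at column 1, stepping by 1 to column 3 gives -8.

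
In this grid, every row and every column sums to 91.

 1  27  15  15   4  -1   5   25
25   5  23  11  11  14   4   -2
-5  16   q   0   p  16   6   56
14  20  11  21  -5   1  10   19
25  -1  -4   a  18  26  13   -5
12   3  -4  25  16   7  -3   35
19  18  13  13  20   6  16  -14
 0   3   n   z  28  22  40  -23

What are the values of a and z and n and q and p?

Column 5: 4 + 11 − 5 + 18 + 16 + 20 + 28 = 92, so its missing entry is 91 − 92 = -1.
Row 5: 25 − 1 − 4 + 18 + 26 + 13 − 5 = 72, so its missing entry is 91 − 72 = 19.
Column 4: 15 + 11 + 0 + 21 + 19 + 25 + 13 = 104, so its missing entry is 91 − 104 = -13.
Row 8: 0 + 3 − 13 + 28 + 22 + 40 − 23 = 57, so its missing entry is 91 − 57 = 34.
Row 3: -5 + 16 + 0 − 1 + 16 + 6 + 56 = 88, so its missing entry is 91 − 88 = 3.

a = 19, z = -13, n = 34, q = 3, p = -1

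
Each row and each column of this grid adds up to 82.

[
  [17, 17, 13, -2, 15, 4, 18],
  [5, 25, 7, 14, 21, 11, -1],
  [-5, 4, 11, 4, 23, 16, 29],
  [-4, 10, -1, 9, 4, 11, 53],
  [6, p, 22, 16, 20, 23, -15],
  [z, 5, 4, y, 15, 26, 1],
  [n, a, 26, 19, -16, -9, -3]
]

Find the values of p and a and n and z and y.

Column 4: -2 + 14 + 4 + 9 + 16 + 19 = 60, so its missing entry is 82 − 60 = 22.
Row 6: 5 + 4 + 22 + 15 + 26 + 1 = 73, so its missing entry is 82 − 73 = 9.
Column 1: 17 + 5 − 5 − 4 + 6 + 9 = 28, so its missing entry is 82 − 28 = 54.
Row 7: 54 + 26 + 19 − 16 − 9 − 3 = 71, so its missing entry is 82 − 71 = 11.
Row 5: 6 + 22 + 16 + 20 + 23 − 15 = 72, so its missing entry is 82 − 72 = 10.

p = 10, a = 11, n = 54, z = 9, y = 22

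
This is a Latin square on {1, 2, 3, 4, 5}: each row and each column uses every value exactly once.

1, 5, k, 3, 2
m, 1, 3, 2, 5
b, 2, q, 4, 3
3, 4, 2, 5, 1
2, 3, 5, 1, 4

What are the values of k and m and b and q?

k = 4, m = 4, b = 5, q = 1

At (row 2, col 1): row 2 already has {1, 2, 3, 5}, so the value is 4.
For row 1, column 3: row 1 already has {1, 2, 3, 5}; that leaves 4.
At (row 3, col 1): column 1 already has {1, 2, 3, 4}, so the value is 5.
For row 3, column 3: row 3 already has {2, 3, 4, 5}; that leaves 1.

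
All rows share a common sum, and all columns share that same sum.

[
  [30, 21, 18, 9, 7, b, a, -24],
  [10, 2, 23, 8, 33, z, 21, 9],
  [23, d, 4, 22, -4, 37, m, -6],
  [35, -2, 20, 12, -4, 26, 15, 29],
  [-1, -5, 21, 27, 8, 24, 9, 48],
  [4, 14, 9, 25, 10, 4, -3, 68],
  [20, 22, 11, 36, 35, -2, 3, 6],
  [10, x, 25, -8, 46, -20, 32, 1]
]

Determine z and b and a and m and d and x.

z = 25, b = 37, a = 33, m = 21, d = 34, x = 45

Rows 4 and 5 both sum to 131, so that's the common total.
The known cells in row 8 total 86, leaving 131 − 86 = 45 for the blank.
The known cells in column 2 total 97, leaving 131 − 97 = 34 for the blank.
The known cells in row 2 total 106, leaving 131 − 106 = 25 for the blank.
The known cells in row 3 total 110, leaving 131 − 110 = 21 for the blank.
The known cells in column 7 total 98, leaving 131 − 98 = 33 for the blank.
The known cells in row 1 total 94, leaving 131 − 94 = 37 for the blank.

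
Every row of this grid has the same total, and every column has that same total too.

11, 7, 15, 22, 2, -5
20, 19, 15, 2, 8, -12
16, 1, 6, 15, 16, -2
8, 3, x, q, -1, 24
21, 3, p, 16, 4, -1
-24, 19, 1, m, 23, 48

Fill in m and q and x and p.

Rows 1 and 2 both sum to 52, so that's the common total.
The known cells in row 6 total 67, leaving 52 − 67 = -15 for the blank.
The known cells in column 4 total 40, leaving 52 − 40 = 12 for the blank.
The known cells in row 4 total 46, leaving 52 − 46 = 6 for the blank.
The known cells in row 5 total 43, leaving 52 − 43 = 9 for the blank.

m = -15, q = 12, x = 6, p = 9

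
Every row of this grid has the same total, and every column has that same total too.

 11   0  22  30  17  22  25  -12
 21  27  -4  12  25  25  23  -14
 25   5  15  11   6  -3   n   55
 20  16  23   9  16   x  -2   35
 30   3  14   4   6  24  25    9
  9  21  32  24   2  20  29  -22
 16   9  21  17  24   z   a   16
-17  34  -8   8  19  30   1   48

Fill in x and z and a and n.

Rows 1 and 2 both sum to 115, so that's the common total.
Row 3: 25 + 5 + 15 + 11 + 6 − 3 + 55 = 114, so its missing entry is 115 − 114 = 1.
Column 7: 25 + 23 + 1 − 2 + 25 + 29 + 1 = 102, so its missing entry is 115 − 102 = 13.
Row 7: 16 + 9 + 21 + 17 + 24 + 13 + 16 = 116, so its missing entry is 115 − 116 = -1.
Row 4: 20 + 16 + 23 + 9 + 16 − 2 + 35 = 117, so its missing entry is 115 − 117 = -2.

x = -2, z = -1, a = 13, n = 1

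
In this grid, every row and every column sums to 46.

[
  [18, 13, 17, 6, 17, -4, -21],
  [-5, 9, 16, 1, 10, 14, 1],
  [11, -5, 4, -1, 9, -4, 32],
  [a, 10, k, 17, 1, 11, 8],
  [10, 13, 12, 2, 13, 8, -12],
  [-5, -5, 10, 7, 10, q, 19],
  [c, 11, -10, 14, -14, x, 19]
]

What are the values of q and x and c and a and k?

Row 6: -5 − 5 + 10 + 7 + 10 + 19 = 36, so its missing entry is 46 − 36 = 10.
Column 6: -4 + 14 − 4 + 11 + 8 + 10 = 35, so its missing entry is 46 − 35 = 11.
Row 7: 11 − 10 + 14 − 14 + 11 + 19 = 31, so its missing entry is 46 − 31 = 15.
Column 1: 18 − 5 + 11 + 10 − 5 + 15 = 44, so its missing entry is 46 − 44 = 2.
Row 4: 2 + 10 + 17 + 1 + 11 + 8 = 49, so its missing entry is 46 − 49 = -3.

q = 10, x = 11, c = 15, a = 2, k = -3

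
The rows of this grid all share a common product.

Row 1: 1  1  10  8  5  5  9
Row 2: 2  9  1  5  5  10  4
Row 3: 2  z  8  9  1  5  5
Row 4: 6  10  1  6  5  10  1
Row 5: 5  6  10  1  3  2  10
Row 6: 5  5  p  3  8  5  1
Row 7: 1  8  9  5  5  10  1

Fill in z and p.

z = 5, p = 6

Rows 1 and 7 each multiply to 18000, so every row has product 18000.
Row 3: 2×8×9×1×5×5 = 3600, so the missing entry is 18000 ÷ 3600 = 5.
Row 6: 5×5×3×8×5×1 = 3000, so the missing entry is 18000 ÷ 3000 = 6.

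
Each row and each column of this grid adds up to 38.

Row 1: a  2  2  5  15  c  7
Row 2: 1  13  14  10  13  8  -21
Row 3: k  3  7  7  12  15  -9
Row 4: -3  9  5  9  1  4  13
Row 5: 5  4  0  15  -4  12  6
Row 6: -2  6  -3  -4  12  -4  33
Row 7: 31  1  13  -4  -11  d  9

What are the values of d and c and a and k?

The known cells in row 3 total 35, leaving 38 − 35 = 3 for the blank.
The known cells in column 1 total 35, leaving 38 − 35 = 3 for the blank.
The known cells in row 7 total 39, leaving 38 − 39 = -1 for the blank.
The known cells in row 1 total 34, leaving 38 − 34 = 4 for the blank.

d = -1, c = 4, a = 3, k = 3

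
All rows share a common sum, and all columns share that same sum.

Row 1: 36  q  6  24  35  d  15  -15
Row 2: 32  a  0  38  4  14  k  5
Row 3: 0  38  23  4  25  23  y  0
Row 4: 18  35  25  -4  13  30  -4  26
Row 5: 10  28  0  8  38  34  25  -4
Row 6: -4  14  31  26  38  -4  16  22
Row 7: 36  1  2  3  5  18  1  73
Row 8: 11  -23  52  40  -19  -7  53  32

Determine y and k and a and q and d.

y = 26, k = 7, a = 39, q = 7, d = 31

Rows 4 and 5 both sum to 139, so that's the common total.
The known cells in row 3 total 113, leaving 139 − 113 = 26 for the blank.
The known cells in column 6 total 108, leaving 139 − 108 = 31 for the blank.
The known cells in row 1 total 132, leaving 139 − 132 = 7 for the blank.
The known cells in column 2 total 100, leaving 139 − 100 = 39 for the blank.
The known cells in row 2 total 132, leaving 139 − 132 = 7 for the blank.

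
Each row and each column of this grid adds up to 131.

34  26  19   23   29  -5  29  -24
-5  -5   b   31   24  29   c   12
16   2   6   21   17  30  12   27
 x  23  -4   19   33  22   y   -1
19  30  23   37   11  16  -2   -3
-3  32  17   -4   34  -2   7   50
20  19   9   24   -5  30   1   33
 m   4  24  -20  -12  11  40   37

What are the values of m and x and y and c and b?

Column 3 has 19 + 6 − 4 + 23 + 17 + 9 + 24 = 94; the blank must be 131 − 94 = 37.
Row 8 has 4 + 24 − 20 − 12 + 11 + 40 + 37 = 84; the blank must be 131 − 84 = 47.
Column 1 has 34 − 5 + 16 + 19 − 3 + 20 + 47 = 128; the blank must be 131 − 128 = 3.
Row 4 has 3 + 23 − 4 + 19 + 33 + 22 − 1 = 95; the blank must be 131 − 95 = 36.
Row 2 has -5 − 5 + 37 + 31 + 24 + 29 + 12 = 123; the blank must be 131 − 123 = 8.

m = 47, x = 3, y = 36, c = 8, b = 37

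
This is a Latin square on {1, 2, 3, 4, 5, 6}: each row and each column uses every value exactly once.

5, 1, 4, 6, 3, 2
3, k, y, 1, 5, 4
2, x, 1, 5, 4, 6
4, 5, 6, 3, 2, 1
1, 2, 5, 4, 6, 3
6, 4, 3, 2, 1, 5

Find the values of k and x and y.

k = 6, x = 3, y = 2

For row 2, column 3: column 3 already has {1, 3, 4, 5, 6}; that leaves 2.
For row 2, column 2: row 2 already has {1, 2, 3, 4, 5}; that leaves 6.
Cell (3,2): row 3 already has {1, 2, 4, 5, 6} → 3.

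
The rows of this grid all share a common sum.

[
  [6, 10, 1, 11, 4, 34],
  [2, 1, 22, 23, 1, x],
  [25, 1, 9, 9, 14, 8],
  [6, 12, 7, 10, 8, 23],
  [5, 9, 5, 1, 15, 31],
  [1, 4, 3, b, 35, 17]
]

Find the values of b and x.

Rows 1 and 4 both add up to 66, so every row sums to 66.
Row 6: 1 + 4 + 3 + 35 + 17 = 60, so the missing entry is 66 − 60 = 6.
Row 2: 2 + 1 + 22 + 23 + 1 = 49, so the missing entry is 66 − 49 = 17.

b = 6, x = 17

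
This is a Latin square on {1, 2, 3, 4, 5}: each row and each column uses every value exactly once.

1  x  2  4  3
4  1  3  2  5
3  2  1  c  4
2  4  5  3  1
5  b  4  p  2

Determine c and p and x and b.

c = 5, p = 1, x = 5, b = 3

Cell (3,4): row 3 already has {1, 2, 3, 4} → 5.
At (row 1, col 2): row 1 already has {1, 2, 3, 4}, so the value is 5.
Cell (5,2): column 2 already has {1, 2, 4, 5} → 3.
For row 5, column 4: row 5 already has {2, 3, 4, 5}; that leaves 1.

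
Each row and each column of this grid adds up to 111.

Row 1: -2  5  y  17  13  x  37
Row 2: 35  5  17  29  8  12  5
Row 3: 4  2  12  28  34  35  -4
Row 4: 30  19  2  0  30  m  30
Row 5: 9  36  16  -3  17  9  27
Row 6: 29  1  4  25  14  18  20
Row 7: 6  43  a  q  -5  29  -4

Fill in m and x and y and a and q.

m = 0, x = 8, y = 33, a = 27, q = 15

Column 4 has 17 + 29 + 28 + 0 − 3 + 25 = 96; the blank must be 111 − 96 = 15.
Row 7 has 6 + 43 + 15 − 5 + 29 − 4 = 84; the blank must be 111 − 84 = 27.
Column 3 has 17 + 12 + 2 + 16 + 4 + 27 = 78; the blank must be 111 − 78 = 33.
Row 1 has -2 + 5 + 33 + 17 + 13 + 37 = 103; the blank must be 111 − 103 = 8.
Row 4 has 30 + 19 + 2 + 0 + 30 + 30 = 111; the blank must be 111 − 111 = 0.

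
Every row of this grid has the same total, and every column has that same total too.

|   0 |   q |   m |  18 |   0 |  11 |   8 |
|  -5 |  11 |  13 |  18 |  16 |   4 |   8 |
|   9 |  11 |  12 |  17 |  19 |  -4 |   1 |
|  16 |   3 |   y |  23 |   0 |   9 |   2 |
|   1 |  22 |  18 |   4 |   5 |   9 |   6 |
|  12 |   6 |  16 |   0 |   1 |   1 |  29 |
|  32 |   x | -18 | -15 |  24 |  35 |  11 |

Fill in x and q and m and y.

x = -4, q = 16, m = 12, y = 12

Rows 2 and 3 both sum to 65, so that's the common total.
The known cells in row 7 total 69, leaving 65 − 69 = -4 for the blank.
The known cells in column 2 total 49, leaving 65 − 49 = 16 for the blank.
The known cells in row 1 total 53, leaving 65 − 53 = 12 for the blank.
The known cells in row 4 total 53, leaving 65 − 53 = 12 for the blank.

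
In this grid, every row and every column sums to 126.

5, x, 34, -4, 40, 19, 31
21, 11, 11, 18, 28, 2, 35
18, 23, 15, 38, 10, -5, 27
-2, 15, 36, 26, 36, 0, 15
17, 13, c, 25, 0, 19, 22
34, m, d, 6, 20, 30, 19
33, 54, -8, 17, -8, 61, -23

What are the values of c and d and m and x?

c = 30, d = 8, m = 9, x = 1

Row 1: 5 + 34 − 4 + 40 + 19 + 31 = 125, so its missing entry is 126 − 125 = 1.
Column 2: 1 + 11 + 23 + 15 + 13 + 54 = 117, so its missing entry is 126 − 117 = 9.
Row 5: 17 + 13 + 25 + 0 + 19 + 22 = 96, so its missing entry is 126 − 96 = 30.
Row 6: 34 + 9 + 6 + 20 + 30 + 19 = 118, so its missing entry is 126 − 118 = 8.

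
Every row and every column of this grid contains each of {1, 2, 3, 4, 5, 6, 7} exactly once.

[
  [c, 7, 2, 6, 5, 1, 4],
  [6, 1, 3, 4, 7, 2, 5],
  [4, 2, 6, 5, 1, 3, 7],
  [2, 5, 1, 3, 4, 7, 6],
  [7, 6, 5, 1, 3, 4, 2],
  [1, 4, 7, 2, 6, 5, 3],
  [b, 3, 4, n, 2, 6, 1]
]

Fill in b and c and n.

Cell (1,1): row 1 already has {1, 2, 4, 5, 6, 7} → 3.
For row 7, column 4: column 4 already has {1, 2, 3, 4, 5, 6}; that leaves 7.
Cell (7,1): row 7 already has {1, 2, 3, 4, 6, 7} → 5.

b = 5, c = 3, n = 7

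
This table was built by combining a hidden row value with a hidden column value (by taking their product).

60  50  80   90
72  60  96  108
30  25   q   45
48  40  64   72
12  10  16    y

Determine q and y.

q = 40, y = 18

Each row is a constant multiple of every other row — this is a multiplication table with the headers hidden.
Row 3 is 25/50 = 1/2 times row 1, so its entry in column 3 is 80 × 1/2 = 40.
Row 5 is 10/50 = 1/5 times row 1, so its entry in column 4 is 90 × 1/5 = 18.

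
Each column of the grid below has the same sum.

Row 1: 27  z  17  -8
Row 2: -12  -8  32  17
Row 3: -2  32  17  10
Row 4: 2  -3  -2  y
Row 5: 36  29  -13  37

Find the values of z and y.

Column 1 sums to 51 and so does column 3; that's the common total.
In column 2 the known cells total 50, leaving 51 − 50 = 1.
In column 4 the known cells total 56, leaving 51 − 56 = -5.

z = 1, y = -5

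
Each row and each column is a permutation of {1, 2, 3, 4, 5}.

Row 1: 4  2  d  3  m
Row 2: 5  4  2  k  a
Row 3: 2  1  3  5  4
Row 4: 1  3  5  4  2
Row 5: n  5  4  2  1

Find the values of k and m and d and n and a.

Cell (5,1): row 5 already has {1, 2, 4, 5} → 3.
For row 1, column 3: column 3 already has {2, 3, 4, 5}; that leaves 1.
At (row 1, col 5): row 1 already has {1, 2, 3, 4}, so the value is 5.
Cell (2,5): column 5 already has {1, 2, 4, 5} → 3.
At (row 2, col 4): row 2 already has {2, 3, 4, 5}, so the value is 1.

k = 1, m = 5, d = 1, n = 3, a = 3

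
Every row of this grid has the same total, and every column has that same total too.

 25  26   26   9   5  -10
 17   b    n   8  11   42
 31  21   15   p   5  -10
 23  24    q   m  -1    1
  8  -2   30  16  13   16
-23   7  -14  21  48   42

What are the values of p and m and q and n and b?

p = 19, m = 8, q = 26, n = -2, b = 5

Rows 1 and 5 both sum to 81, so that's the common total.
The known cells in column 2 total 76, leaving 81 − 76 = 5 for the blank.
The known cells in row 2 total 83, leaving 81 − 83 = -2 for the blank.
The known cells in row 3 total 62, leaving 81 − 62 = 19 for the blank.
The known cells in column 4 total 73, leaving 81 − 73 = 8 for the blank.
The known cells in row 4 total 55, leaving 81 − 55 = 26 for the blank.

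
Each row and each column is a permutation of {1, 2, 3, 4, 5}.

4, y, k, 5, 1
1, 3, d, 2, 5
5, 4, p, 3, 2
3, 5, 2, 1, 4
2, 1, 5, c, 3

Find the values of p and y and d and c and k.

p = 1, y = 2, d = 4, c = 4, k = 3

For row 1, column 2: column 2 already has {1, 3, 4, 5}; that leaves 2.
At (row 2, col 3): row 2 already has {1, 2, 3, 5}, so the value is 4.
Cell (5,4): row 5 already has {1, 2, 3, 5} → 4.
For row 1, column 3: row 1 already has {1, 2, 4, 5}; that leaves 3.
Cell (3,3): row 3 already has {2, 3, 4, 5} → 1.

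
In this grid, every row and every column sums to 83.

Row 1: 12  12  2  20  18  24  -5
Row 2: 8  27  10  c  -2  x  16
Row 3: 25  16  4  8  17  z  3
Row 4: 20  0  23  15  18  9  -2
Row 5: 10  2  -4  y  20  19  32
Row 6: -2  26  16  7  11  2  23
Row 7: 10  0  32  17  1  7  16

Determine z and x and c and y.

Row 5 has 10 + 2 − 4 + 20 + 19 + 32 = 79; the blank must be 83 − 79 = 4.
Row 3 has 25 + 16 + 4 + 8 + 17 + 3 = 73; the blank must be 83 − 73 = 10.
Column 4 has 20 + 8 + 15 + 4 + 7 + 17 = 71; the blank must be 83 − 71 = 12.
Row 2 has 8 + 27 + 10 + 12 − 2 + 16 = 71; the blank must be 83 − 71 = 12.

z = 10, x = 12, c = 12, y = 4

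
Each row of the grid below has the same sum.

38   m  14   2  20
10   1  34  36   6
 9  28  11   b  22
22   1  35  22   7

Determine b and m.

Rows 2 and 4 both add up to 87, so every row sums to 87.
Row 3: 9 + 28 + 11 + 22 = 70, so the missing entry is 87 − 70 = 17.
Row 1: 38 + 14 + 2 + 20 = 74, so the missing entry is 87 − 74 = 13.

b = 17, m = 13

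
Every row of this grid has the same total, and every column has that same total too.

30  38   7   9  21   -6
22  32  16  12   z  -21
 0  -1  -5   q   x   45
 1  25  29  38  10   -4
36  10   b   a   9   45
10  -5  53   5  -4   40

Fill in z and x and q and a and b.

Rows 1 and 4 both sum to 99, so that's the common total.
Column 3: 7 + 16 − 5 + 29 + 53 = 100, so its missing entry is 99 − 100 = -1.
Row 5: 36 + 10 − 1 + 9 + 45 = 99, so its missing entry is 99 − 99 = 0.
Row 2: 22 + 32 + 16 + 12 − 21 = 61, so its missing entry is 99 − 61 = 38.
Column 5: 21 + 38 + 10 + 9 − 4 = 74, so its missing entry is 99 − 74 = 25.
Row 3: 0 − 1 − 5 + 25 + 45 = 64, so its missing entry is 99 − 64 = 35.

z = 38, x = 25, q = 35, a = 0, b = -1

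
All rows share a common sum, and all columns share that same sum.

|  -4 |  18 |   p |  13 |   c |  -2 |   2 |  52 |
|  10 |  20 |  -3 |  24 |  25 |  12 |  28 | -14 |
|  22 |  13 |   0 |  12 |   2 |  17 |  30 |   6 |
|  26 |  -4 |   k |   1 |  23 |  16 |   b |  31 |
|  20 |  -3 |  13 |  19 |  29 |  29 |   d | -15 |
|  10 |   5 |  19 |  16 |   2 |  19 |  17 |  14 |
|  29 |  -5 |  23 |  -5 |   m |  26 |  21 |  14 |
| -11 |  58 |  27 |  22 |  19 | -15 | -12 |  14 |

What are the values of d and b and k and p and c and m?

Rows 2 and 3 both sum to 102, so that's the common total.
Row 5 has 20 − 3 + 13 + 19 + 29 + 29 − 15 = 92; the blank must be 102 − 92 = 10.
Row 7 has 29 − 5 + 23 − 5 + 26 + 21 + 14 = 103; the blank must be 102 − 103 = -1.
Column 5 has 25 + 2 + 23 + 29 + 2 − 1 + 19 = 99; the blank must be 102 − 99 = 3.
Row 1 has -4 + 18 + 13 + 3 − 2 + 2 + 52 = 82; the blank must be 102 − 82 = 20.
Column 7 has 2 + 28 + 30 + 10 + 17 + 21 − 12 = 96; the blank must be 102 − 96 = 6.
Row 4 has 26 − 4 + 1 + 23 + 16 + 6 + 31 = 99; the blank must be 102 − 99 = 3.

d = 10, b = 6, k = 3, p = 20, c = 3, m = -1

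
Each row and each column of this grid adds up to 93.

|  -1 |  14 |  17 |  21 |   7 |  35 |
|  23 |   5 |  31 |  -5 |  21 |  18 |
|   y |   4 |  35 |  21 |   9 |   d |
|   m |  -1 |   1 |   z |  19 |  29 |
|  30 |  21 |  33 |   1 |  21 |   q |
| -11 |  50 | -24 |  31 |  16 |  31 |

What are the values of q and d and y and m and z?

q = -13, d = -7, y = 31, m = 21, z = 24

Row 5 has 30 + 21 + 33 + 1 + 21 = 106; the blank must be 93 − 106 = -13.
Column 4 has 21 − 5 + 21 + 1 + 31 = 69; the blank must be 93 − 69 = 24.
Row 4 has -1 + 1 + 24 + 19 + 29 = 72; the blank must be 93 − 72 = 21.
Column 1 has -1 + 23 + 21 + 30 − 11 = 62; the blank must be 93 − 62 = 31.
Row 3 has 31 + 4 + 35 + 21 + 9 = 100; the blank must be 93 − 100 = -7.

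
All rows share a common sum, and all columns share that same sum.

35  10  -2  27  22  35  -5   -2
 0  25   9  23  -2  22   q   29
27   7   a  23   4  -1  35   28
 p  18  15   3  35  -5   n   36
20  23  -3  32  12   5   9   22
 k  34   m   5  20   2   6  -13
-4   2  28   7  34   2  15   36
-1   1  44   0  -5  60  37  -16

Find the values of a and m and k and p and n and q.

a = -3, m = 32, k = 34, p = 9, n = 9, q = 14

Rows 1 and 5 both sum to 120, so that's the common total.
Row 3: 27 + 7 + 23 + 4 − 1 + 35 + 28 = 123, so its missing entry is 120 − 123 = -3.
Row 2: 0 + 25 + 9 + 23 − 2 + 22 + 29 = 106, so its missing entry is 120 − 106 = 14.
Column 7: -5 + 14 + 35 + 9 + 6 + 15 + 37 = 111, so its missing entry is 120 − 111 = 9.
Row 4: 18 + 15 + 3 + 35 − 5 + 9 + 36 = 111, so its missing entry is 120 − 111 = 9.
Column 1: 35 + 0 + 27 + 9 + 20 − 4 − 1 = 86, so its missing entry is 120 − 86 = 34.
Row 6: 34 + 34 + 5 + 20 + 2 + 6 − 13 = 88, so its missing entry is 120 − 88 = 32.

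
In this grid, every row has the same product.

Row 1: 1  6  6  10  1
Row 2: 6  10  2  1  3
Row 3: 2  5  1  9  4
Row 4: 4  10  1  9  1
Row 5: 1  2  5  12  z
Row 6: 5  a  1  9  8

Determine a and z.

a = 1, z = 3

Rows 1 and 4 each multiply to 360, so every row has product 360.
Row 6: 5×1×9×8 = 360, so the missing entry is 360 ÷ 360 = 1.
Row 5: 1×2×5×12 = 120, so the missing entry is 360 ÷ 120 = 3.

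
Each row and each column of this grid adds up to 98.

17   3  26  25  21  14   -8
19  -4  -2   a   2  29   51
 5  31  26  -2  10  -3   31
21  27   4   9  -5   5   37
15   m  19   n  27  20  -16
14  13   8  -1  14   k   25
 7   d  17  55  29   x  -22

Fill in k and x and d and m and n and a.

k = 25, x = 8, d = 4, m = 24, n = 9, a = 3

The known cells in row 2 total 95, leaving 98 − 95 = 3 for the blank.
The known cells in row 6 total 73, leaving 98 − 73 = 25 for the blank.
The known cells in column 6 total 90, leaving 98 − 90 = 8 for the blank.
The known cells in column 4 total 89, leaving 98 − 89 = 9 for the blank.
The known cells in row 7 total 94, leaving 98 − 94 = 4 for the blank.
The known cells in row 5 total 74, leaving 98 − 74 = 24 for the blank.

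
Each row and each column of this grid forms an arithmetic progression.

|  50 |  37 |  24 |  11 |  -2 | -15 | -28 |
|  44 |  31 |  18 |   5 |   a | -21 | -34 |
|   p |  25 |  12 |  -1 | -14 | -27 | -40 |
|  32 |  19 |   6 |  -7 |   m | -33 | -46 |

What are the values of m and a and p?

Along each row the entries change by -13 per step; down each column they change by -6.
Row 4: from 32 at column 1, stepping by -13 to column 5 gives -20.
Row 2: from 44 at column 1, stepping by -13 to column 5 gives -8.
Row 3: from 25 at column 2, stepping by -13 to column 1 gives 38.

m = -20, a = -8, p = 38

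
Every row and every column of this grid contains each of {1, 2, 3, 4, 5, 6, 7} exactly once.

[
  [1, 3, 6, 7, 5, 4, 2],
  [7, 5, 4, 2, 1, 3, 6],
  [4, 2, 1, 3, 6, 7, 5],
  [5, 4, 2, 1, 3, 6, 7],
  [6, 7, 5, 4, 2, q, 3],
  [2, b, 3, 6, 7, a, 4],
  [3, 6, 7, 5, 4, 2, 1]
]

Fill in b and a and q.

For row 5, column 6: row 5 already has {2, 3, 4, 5, 6, 7}; that leaves 1.
For row 6, column 6: column 6 already has {1, 2, 3, 4, 6, 7}; that leaves 5.
Cell (6,2): row 6 already has {2, 3, 4, 5, 6, 7} → 1.

b = 1, a = 5, q = 1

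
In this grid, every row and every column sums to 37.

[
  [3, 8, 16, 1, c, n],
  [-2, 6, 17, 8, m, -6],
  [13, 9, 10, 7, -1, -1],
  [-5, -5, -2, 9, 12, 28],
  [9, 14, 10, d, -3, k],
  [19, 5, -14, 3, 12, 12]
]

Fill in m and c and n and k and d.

The known cells in column 4 total 28, leaving 37 − 28 = 9 for the blank.
The known cells in row 2 total 23, leaving 37 − 23 = 14 for the blank.
The known cells in column 5 total 34, leaving 37 − 34 = 3 for the blank.
The known cells in row 5 total 39, leaving 37 − 39 = -2 for the blank.
The known cells in row 1 total 31, leaving 37 − 31 = 6 for the blank.

m = 14, c = 3, n = 6, k = -2, d = 9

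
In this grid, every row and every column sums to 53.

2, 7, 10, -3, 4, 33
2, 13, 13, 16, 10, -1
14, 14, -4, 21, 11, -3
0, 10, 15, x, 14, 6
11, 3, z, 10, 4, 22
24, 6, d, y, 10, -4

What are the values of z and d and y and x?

Row 4 has 0 + 10 + 15 + 14 + 6 = 45; the blank must be 53 − 45 = 8.
Column 4 has -3 + 16 + 21 + 8 + 10 = 52; the blank must be 53 − 52 = 1.
Row 5 has 11 + 3 + 10 + 4 + 22 = 50; the blank must be 53 − 50 = 3.
Row 6 has 24 + 6 + 1 + 10 − 4 = 37; the blank must be 53 − 37 = 16.

z = 3, d = 16, y = 1, x = 8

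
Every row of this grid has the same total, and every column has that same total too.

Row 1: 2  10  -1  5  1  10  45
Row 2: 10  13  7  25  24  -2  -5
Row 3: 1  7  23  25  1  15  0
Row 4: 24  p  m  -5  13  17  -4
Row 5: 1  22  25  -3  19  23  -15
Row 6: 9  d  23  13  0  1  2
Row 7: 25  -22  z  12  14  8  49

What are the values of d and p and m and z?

d = 24, p = 18, m = 9, z = -14

Rows 1 and 2 both sum to 72, so that's the common total.
Row 7 has 25 − 22 + 12 + 14 + 8 + 49 = 86; the blank must be 72 − 86 = -14.
Column 3 has -1 + 7 + 23 + 25 + 23 − 14 = 63; the blank must be 72 − 63 = 9.
Row 4 has 24 + 9 − 5 + 13 + 17 − 4 = 54; the blank must be 72 − 54 = 18.
Row 6 has 9 + 23 + 13 + 0 + 1 + 2 = 48; the blank must be 72 − 48 = 24.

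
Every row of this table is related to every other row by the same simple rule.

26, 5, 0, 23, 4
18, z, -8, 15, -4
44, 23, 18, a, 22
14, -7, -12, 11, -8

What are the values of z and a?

The difference between any two rows is the same in every column — this is an addition table with the headers hidden.
Row 2 minus row 1 is -8 − 0 = -8, so its entry in column 2 is 5 + (-8) = -3.
Row 3 minus row 1 is 18 − 0 = 18, so its entry in column 4 is 23 + 18 = 41.

z = -3, a = 41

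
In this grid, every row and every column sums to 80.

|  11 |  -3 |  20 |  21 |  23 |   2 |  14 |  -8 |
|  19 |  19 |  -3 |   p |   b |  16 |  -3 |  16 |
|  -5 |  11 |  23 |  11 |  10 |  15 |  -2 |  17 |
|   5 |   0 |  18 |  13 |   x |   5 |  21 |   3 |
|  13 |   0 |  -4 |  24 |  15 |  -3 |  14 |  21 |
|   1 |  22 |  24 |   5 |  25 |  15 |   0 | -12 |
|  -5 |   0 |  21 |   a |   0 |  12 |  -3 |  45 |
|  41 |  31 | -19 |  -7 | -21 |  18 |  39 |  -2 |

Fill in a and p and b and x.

a = 10, p = 3, b = 13, x = 15

Row 7: -5 + 0 + 21 + 0 + 12 − 3 + 45 = 70, so its missing entry is 80 − 70 = 10.
Column 4: 21 + 11 + 13 + 24 + 5 + 10 − 7 = 77, so its missing entry is 80 − 77 = 3.
Row 4: 5 + 0 + 18 + 13 + 5 + 21 + 3 = 65, so its missing entry is 80 − 65 = 15.
Row 2: 19 + 19 − 3 + 3 + 16 − 3 + 16 = 67, so its missing entry is 80 − 67 = 13.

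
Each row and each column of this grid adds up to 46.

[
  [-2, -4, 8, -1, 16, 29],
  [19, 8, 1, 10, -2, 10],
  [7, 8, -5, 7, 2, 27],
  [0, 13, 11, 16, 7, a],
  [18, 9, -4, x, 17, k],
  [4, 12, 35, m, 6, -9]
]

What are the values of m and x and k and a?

The known cells in row 6 total 48, leaving 46 − 48 = -2 for the blank.
The known cells in row 4 total 47, leaving 46 − 47 = -1 for the blank.
The known cells in column 6 total 56, leaving 46 − 56 = -10 for the blank.
The known cells in row 5 total 30, leaving 46 − 30 = 16 for the blank.

m = -2, x = 16, k = -10, a = -1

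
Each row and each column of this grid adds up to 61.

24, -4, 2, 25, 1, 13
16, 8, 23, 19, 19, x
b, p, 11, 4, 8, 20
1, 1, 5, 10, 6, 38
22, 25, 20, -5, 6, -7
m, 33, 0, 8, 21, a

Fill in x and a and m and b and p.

Column 2 has -4 + 8 + 1 + 25 + 33 = 63; the blank must be 61 − 63 = -2.
Row 2 has 16 + 8 + 23 + 19 + 19 = 85; the blank must be 61 − 85 = -24.
Column 6 has 13 − 24 + 20 + 38 − 7 = 40; the blank must be 61 − 40 = 21.
Row 3 has -2 + 11 + 4 + 8 + 20 = 41; the blank must be 61 − 41 = 20.
Row 6 has 33 + 0 + 8 + 21 + 21 = 83; the blank must be 61 − 83 = -22.

x = -24, a = 21, m = -22, b = 20, p = -2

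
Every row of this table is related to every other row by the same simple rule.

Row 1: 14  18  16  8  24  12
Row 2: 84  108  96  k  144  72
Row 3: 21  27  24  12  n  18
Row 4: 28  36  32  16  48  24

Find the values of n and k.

n = 36, k = 48

Each row is a constant multiple of every other row — this is a multiplication table with the headers hidden.
Row 3 is 24/16 = 3/2 times row 1, so its entry in column 5 is 24 × 3/2 = 36.
Row 2 is 96/16 = 6/1 times row 1, so its entry in column 4 is 8 × 6/1 = 48.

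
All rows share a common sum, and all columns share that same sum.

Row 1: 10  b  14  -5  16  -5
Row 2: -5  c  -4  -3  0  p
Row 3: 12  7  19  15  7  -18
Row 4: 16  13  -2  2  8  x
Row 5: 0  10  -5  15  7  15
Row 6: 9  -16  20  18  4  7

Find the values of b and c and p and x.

b = 12, c = 16, p = 38, x = 5

Rows 3 and 5 both sum to 42, so that's the common total.
Row 1: 10 + 14 − 5 + 16 − 5 = 30, so its missing entry is 42 − 30 = 12.
Column 2: 12 + 7 + 13 + 10 − 16 = 26, so its missing entry is 42 − 26 = 16.
Row 4: 16 + 13 − 2 + 2 + 8 = 37, so its missing entry is 42 − 37 = 5.
Row 2: -5 + 16 − 4 − 3 + 0 = 4, so its missing entry is 42 − 4 = 38.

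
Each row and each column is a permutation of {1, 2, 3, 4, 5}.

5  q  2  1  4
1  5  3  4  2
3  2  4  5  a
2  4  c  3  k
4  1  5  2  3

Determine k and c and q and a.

Cell (1,2): row 1 already has {1, 2, 4, 5} → 3.
At (row 3, col 5): row 3 already has {2, 3, 4, 5}, so the value is 1.
At (row 4, col 5): column 5 already has {1, 2, 3, 4}, so the value is 5.
For row 4, column 3: row 4 already has {2, 3, 4, 5}; that leaves 1.

k = 5, c = 1, q = 3, a = 1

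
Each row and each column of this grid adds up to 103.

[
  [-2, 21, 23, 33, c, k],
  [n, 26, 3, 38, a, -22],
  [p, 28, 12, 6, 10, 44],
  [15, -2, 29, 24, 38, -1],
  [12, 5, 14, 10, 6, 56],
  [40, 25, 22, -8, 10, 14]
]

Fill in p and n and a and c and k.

p = 3, n = 35, a = 23, c = 16, k = 12

The known cells in row 3 total 100, leaving 103 − 100 = 3 for the blank.
The known cells in column 6 total 91, leaving 103 − 91 = 12 for the blank.
The known cells in row 1 total 87, leaving 103 − 87 = 16 for the blank.
The known cells in column 5 total 80, leaving 103 − 80 = 23 for the blank.
The known cells in row 2 total 68, leaving 103 − 68 = 35 for the blank.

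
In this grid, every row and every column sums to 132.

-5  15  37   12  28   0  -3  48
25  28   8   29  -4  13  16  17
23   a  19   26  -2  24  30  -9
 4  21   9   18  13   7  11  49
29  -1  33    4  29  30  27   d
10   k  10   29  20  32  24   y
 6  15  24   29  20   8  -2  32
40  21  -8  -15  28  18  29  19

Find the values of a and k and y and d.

a = 21, k = 12, y = -5, d = -19

Row 5: 29 − 1 + 33 + 4 + 29 + 30 + 27 = 151, so its missing entry is 132 − 151 = -19.
Row 3: 23 + 19 + 26 − 2 + 24 + 30 − 9 = 111, so its missing entry is 132 − 111 = 21.
Column 2: 15 + 28 + 21 + 21 − 1 + 15 + 21 = 120, so its missing entry is 132 − 120 = 12.
Row 6: 10 + 12 + 10 + 29 + 20 + 32 + 24 = 137, so its missing entry is 132 − 137 = -5.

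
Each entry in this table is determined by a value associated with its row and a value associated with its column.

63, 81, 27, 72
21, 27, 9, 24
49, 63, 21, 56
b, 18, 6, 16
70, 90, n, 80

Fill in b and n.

Each row is a constant multiple of every other row — this is a multiplication table with the headers hidden.
Row 4 is 18/81 = 2/9 times row 1, so its entry in column 1 is 63 × 2/9 = 14.
Row 5 is 90/81 = 10/9 times row 1, so its entry in column 3 is 27 × 10/9 = 30.

b = 14, n = 30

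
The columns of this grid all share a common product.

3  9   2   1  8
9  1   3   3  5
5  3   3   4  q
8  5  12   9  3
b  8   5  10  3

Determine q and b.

q = 3, b = 1

Columns 2 and 3 each multiply to 1080, so every column has product 1080.
Column 5: 8×5×3×3 = 360, so the missing entry is 1080 ÷ 360 = 3.
Column 1: 3×9×5×8 = 1080, so the missing entry is 1080 ÷ 1080 = 1.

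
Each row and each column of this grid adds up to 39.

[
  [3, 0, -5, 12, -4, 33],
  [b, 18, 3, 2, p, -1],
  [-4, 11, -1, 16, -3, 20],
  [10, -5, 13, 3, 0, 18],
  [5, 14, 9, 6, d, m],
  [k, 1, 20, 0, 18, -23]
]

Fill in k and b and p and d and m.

Column 6: 33 − 1 + 20 + 18 − 23 = 47, so its missing entry is 39 − 47 = -8.
Row 5: 5 + 14 + 9 + 6 − 8 = 26, so its missing entry is 39 − 26 = 13.
Column 5: -4 − 3 + 0 + 13 + 18 = 24, so its missing entry is 39 − 24 = 15.
Row 6: 1 + 20 + 0 + 18 − 23 = 16, so its missing entry is 39 − 16 = 23.
Row 2: 18 + 3 + 2 + 15 − 1 = 37, so its missing entry is 39 − 37 = 2.

k = 23, b = 2, p = 15, d = 13, m = -8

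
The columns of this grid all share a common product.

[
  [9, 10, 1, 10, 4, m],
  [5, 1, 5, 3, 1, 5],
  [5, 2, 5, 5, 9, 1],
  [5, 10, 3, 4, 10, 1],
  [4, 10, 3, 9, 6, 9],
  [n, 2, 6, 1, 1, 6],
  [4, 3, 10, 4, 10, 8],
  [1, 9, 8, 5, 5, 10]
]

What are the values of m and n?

m = 5, n = 6

Columns 4 and 5 each multiply to 108000, so every column has product 108000.
Column 6: 5×1×1×9×6×8×10 = 21600, so the missing entry is 108000 ÷ 21600 = 5.
Column 1: 9×5×5×5×4×4×1 = 18000, so the missing entry is 108000 ÷ 18000 = 6.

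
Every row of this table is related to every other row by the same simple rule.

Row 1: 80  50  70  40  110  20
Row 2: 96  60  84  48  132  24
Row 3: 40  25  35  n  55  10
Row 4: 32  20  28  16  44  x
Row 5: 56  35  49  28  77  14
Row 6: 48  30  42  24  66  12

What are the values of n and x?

n = 20, x = 8

Each row is a constant multiple of every other row — this is a multiplication table with the headers hidden.
Row 3 is 40/80 = 1/2 times row 1, so its entry in column 4 is 40 × 1/2 = 20.
Row 4 is 32/80 = 2/5 times row 1, so its entry in column 6 is 20 × 2/5 = 8.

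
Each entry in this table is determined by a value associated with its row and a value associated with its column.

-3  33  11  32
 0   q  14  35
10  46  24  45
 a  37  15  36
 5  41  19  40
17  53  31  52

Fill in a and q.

The difference between any two rows is the same in every column — this is an addition table with the headers hidden.
Row 4 minus row 1 is 15 − 11 = 4, so its entry in column 1 is -3 + 4 = 1.
Row 2 minus row 1 is 14 − 11 = 3, so its entry in column 2 is 33 + 3 = 36.

a = 1, q = 36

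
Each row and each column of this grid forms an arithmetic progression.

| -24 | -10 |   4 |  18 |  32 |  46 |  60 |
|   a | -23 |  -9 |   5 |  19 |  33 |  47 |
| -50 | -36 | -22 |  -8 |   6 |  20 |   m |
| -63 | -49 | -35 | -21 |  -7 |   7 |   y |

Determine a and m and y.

a = -37, m = 34, y = 21

Along each row the entries change by 14 per step; down each column they change by -13.
Row 2: from -23 at column 2, stepping by 14 to column 1 gives -37.
Row 3: from -50 at column 1, stepping by 14 to column 7 gives 34.
Row 4: from -63 at column 1, stepping by 14 to column 7 gives 21.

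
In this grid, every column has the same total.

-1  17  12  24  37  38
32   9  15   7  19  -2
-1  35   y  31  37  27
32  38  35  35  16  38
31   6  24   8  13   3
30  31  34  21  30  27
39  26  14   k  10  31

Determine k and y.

k = 36, y = 28

The complete columns each total 162.
Column 4 is missing 162 − 126 = 36 (since 24 + 7 + 31 + 35 + 8 + 21 = 126).
Column 3 is missing 162 − 134 = 28 (since 12 + 15 + 35 + 24 + 34 + 14 = 134).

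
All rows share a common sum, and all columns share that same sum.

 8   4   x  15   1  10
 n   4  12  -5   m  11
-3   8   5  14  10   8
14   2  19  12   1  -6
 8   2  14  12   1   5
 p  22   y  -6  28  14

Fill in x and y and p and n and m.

Rows 3 and 4 both sum to 42, so that's the common total.
Column 5: 1 + 10 + 1 + 1 + 28 = 41, so its missing entry is 42 − 41 = 1.
Row 1: 8 + 4 + 15 + 1 + 10 = 38, so its missing entry is 42 − 38 = 4.
Row 2: 4 + 12 − 5 + 1 + 11 = 23, so its missing entry is 42 − 23 = 19.
Column 1: 8 + 19 − 3 + 14 + 8 = 46, so its missing entry is 42 − 46 = -4.
Row 6: -4 + 22 − 6 + 28 + 14 = 54, so its missing entry is 42 − 54 = -12.

x = 4, y = -12, p = -4, n = 19, m = 1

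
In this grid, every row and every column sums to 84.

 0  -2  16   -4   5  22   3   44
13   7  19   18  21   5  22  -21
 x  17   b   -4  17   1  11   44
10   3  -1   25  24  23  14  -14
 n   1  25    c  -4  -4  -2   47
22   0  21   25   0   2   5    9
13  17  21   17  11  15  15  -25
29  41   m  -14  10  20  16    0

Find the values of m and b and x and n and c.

m = -18, b = 1, x = -3, n = 0, c = 21

The known cells in column 4 total 63, leaving 84 − 63 = 21 for the blank.
The known cells in row 5 total 84, leaving 84 − 84 = 0 for the blank.
The known cells in column 1 total 87, leaving 84 − 87 = -3 for the blank.
The known cells in row 8 total 102, leaving 84 − 102 = -18 for the blank.
The known cells in row 3 total 83, leaving 84 − 83 = 1 for the blank.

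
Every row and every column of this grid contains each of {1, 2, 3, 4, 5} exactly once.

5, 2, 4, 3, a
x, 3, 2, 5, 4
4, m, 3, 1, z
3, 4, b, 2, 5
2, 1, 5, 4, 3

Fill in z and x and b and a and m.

z = 2, x = 1, b = 1, a = 1, m = 5

Cell (1,5): row 1 already has {2, 3, 4, 5} → 1.
At (row 3, col 5): column 5 already has {1, 3, 4, 5}, so the value is 2.
Cell (3,2): row 3 already has {1, 2, 3, 4} → 5.
At (row 2, col 1): row 2 already has {2, 3, 4, 5}, so the value is 1.
Cell (4,3): row 4 already has {2, 3, 4, 5} → 1.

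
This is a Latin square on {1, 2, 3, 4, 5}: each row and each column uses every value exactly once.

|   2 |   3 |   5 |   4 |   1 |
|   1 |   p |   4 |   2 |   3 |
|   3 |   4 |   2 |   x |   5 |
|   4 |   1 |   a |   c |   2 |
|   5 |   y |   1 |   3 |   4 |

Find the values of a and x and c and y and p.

Cell (2,2): row 2 already has {1, 2, 3, 4} → 5.
Cell (3,4): row 3 already has {2, 3, 4, 5} → 1.
Cell (4,4): column 4 already has {1, 2, 3, 4} → 5.
Cell (4,3): row 4 already has {1, 2, 4, 5} → 3.
Cell (5,2): row 5 already has {1, 3, 4, 5} → 2.

a = 3, x = 1, c = 5, y = 2, p = 5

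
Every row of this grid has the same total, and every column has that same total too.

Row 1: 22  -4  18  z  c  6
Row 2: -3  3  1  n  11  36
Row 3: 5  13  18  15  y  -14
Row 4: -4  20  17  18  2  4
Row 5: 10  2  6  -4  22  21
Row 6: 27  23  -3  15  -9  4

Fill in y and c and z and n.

y = 20, c = 11, z = 4, n = 9

Rows 4 and 5 both sum to 57, so that's the common total.
The known cells in row 2 total 48, leaving 57 − 48 = 9 for the blank.
The known cells in row 3 total 37, leaving 57 − 37 = 20 for the blank.
The known cells in column 4 total 53, leaving 57 − 53 = 4 for the blank.
The known cells in row 1 total 46, leaving 57 − 46 = 11 for the blank.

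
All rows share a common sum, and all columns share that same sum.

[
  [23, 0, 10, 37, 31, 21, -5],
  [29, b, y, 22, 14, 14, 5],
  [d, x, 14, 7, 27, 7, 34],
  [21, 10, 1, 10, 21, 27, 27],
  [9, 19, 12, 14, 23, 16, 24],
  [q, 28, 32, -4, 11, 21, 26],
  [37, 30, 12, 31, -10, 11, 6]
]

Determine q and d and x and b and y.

Rows 1 and 4 both sum to 117, so that's the common total.
Column 3: 10 + 14 + 1 + 12 + 32 + 12 = 81, so its missing entry is 117 − 81 = 36.
Row 2: 29 + 36 + 22 + 14 + 14 + 5 = 120, so its missing entry is 117 − 120 = -3.
Column 2: 0 − 3 + 10 + 19 + 28 + 30 = 84, so its missing entry is 117 − 84 = 33.
Row 3: 33 + 14 + 7 + 27 + 7 + 34 = 122, so its missing entry is 117 − 122 = -5.
Row 6: 28 + 32 − 4 + 11 + 21 + 26 = 114, so its missing entry is 117 − 114 = 3.

q = 3, d = -5, x = 33, b = -3, y = 36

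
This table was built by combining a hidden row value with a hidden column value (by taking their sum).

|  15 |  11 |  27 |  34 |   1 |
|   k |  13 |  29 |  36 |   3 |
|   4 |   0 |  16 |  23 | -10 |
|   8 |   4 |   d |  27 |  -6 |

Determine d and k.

The difference between any two rows is the same in every column — this is an addition table with the headers hidden.
Row 4 minus row 1 is -6 − 1 = -7, so its entry in column 3 is 27 + (-7) = 20.
Row 2 minus row 1 is 3 − 1 = 2, so its entry in column 1 is 15 + 2 = 17.

d = 20, k = 17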